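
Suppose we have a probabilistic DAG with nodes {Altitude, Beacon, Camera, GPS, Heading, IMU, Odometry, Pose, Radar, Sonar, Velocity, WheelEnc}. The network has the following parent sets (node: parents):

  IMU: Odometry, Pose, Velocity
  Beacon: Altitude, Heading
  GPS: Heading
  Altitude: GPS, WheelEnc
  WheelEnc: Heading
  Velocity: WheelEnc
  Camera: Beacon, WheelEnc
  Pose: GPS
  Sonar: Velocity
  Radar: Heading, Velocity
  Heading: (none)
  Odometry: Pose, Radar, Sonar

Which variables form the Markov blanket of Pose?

Recall MB(v) = parents ∪ children ∪ spouses, where spouses are the other parents of v's children.
Pose's parents: GPS.
Ch(Pose) = {IMU, Odometry}.
Co-parents of Pose (other parents of its children):
  parents(Odometry) \ {Pose} = {Radar, Sonar}.
  parents(IMU) \ {Pose} = {Odometry, Velocity}.
So the Markov blanket of Pose is {GPS, IMU, Odometry, Radar, Sonar, Velocity}.

{GPS, IMU, Odometry, Radar, Sonar, Velocity}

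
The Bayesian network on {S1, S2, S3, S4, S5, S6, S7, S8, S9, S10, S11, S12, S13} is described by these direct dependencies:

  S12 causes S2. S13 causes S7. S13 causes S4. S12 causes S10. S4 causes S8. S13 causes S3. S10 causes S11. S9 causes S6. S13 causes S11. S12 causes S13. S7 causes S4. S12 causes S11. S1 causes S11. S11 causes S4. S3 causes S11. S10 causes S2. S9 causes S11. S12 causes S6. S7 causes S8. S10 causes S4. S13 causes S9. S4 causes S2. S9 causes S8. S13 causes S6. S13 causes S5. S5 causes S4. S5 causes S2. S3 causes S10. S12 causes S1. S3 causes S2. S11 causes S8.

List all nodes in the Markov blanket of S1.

By definition, MB(S1) is built from S1's parents, S1's children, and the co-parents of S1.
Pa(S1) = {S12}.
Ch(S1) = {S11}.
Other parents of S1's children:
  S11's other parents are S3, S9, S10, S12, S13.
Union: {S12} ∪ {S11} ∪ {S3, S9, S10, S12, S13} = {S3, S9, S10, S11, S12, S13}.

{S3, S9, S10, S11, S12, S13}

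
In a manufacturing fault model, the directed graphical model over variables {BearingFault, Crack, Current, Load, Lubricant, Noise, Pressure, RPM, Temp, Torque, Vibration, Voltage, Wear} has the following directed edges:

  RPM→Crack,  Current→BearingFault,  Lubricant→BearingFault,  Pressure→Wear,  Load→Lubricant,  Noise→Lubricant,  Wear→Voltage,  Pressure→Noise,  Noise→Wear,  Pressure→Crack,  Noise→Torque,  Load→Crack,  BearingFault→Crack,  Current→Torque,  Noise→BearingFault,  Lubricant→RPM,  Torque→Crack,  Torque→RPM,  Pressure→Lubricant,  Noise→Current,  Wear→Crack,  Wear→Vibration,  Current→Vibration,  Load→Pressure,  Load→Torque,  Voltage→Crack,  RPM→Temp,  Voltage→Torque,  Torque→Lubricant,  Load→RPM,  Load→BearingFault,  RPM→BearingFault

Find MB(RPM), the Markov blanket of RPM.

{BearingFault, Crack, Current, Load, Lubricant, Noise, Pressure, Temp, Torque, Voltage, Wear}

The Markov blanket of a node is its parents, its children, and the other parents of its children.
Parents of RPM: Load, Lubricant, Torque.
Ch(RPM) = {BearingFault, Crack, Temp}.
Parents of each child, excluding RPM:
  BearingFault also has parents Current, Load, Lubricant, Noise.
  Temp: no additional parents.
  parents(Crack) \ {RPM} = {BearingFault, Load, Pressure, Torque, Voltage, Wear}.
So the Markov blanket of RPM is {BearingFault, Crack, Current, Load, Lubricant, Noise, Pressure, Temp, Torque, Voltage, Wear}.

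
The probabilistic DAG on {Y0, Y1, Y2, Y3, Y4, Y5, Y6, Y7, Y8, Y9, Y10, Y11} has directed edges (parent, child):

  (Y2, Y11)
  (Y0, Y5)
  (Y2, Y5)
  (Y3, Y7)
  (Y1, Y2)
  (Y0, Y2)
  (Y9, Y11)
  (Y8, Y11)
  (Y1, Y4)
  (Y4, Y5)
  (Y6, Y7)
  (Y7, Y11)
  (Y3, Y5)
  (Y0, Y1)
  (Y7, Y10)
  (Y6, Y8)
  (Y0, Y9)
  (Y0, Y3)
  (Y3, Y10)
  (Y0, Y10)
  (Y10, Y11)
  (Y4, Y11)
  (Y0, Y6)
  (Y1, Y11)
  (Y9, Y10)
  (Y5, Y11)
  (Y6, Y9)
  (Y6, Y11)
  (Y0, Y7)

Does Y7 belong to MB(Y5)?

Yes

Y7 is a co-parent of Y5: both are parents of Y11.
So Y7 ∈ MB(Y5).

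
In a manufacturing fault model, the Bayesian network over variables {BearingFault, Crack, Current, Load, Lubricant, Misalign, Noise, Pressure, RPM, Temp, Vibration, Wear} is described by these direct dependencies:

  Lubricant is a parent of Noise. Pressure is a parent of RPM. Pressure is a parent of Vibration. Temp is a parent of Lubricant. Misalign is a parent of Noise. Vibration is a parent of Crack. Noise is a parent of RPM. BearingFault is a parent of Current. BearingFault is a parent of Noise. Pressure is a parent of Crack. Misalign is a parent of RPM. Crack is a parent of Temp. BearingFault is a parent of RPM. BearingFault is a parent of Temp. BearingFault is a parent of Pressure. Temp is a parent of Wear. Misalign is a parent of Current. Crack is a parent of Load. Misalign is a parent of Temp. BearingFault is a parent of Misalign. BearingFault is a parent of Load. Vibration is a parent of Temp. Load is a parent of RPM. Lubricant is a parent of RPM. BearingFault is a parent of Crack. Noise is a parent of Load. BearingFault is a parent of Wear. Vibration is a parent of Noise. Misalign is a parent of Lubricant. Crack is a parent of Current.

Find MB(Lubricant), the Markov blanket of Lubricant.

{BearingFault, Load, Misalign, Noise, Pressure, RPM, Temp, Vibration}

Pa(Lubricant) = {Misalign, Temp}.
Lubricant has children Noise, RPM.
Co-parents of Lubricant (other parents of its children):
  Noise's other parents are BearingFault, Misalign, Vibration.
  RPM also has parents BearingFault, Load, Misalign, Noise, Pressure.
MB(Lubricant) = {BearingFault, Load, Misalign, Noise, Pressure, RPM, Temp, Vibration}.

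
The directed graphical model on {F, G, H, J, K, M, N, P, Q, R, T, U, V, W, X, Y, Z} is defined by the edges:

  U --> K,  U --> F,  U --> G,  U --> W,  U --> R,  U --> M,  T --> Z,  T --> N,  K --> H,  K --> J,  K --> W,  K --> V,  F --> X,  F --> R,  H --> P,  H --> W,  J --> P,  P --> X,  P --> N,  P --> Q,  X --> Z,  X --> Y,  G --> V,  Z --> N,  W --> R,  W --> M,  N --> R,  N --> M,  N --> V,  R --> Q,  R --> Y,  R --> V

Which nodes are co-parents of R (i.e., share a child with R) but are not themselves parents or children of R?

Children of R: Q, V, Y.
  Q's other parent is P.
  parents(Y) \ {R} = {X}.
  V also has parents G, K, N.
Excluding nodes already adjacent to R (F, N, Q, U, V, W, Y), the co-parent-only contribution is {G, K, P, X}.

{G, K, P, X}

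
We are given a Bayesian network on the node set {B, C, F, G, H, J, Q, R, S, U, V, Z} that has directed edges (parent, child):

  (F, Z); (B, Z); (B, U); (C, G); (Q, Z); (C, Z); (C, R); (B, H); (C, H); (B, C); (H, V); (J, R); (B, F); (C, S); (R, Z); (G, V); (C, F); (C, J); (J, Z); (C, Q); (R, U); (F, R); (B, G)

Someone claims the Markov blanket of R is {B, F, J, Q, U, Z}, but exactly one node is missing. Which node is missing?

By definition, MB(R) is built from R's parents, R's children, and the co-parents of R.
R has children U, Z.
R has parents C, F, J.
Other parents of R's children:
  U: B
  Z: B, C, F, J, Q
MB(R) = {B, C, F, J, Q, U, Z}.
Comparing with the claimed set, C is missing.

C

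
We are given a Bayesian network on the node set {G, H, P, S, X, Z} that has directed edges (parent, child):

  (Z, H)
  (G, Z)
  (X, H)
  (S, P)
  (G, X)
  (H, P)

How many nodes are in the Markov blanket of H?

4

A node's Markov blanket = Pa ∪ Ch ∪ (parents of Ch other than the node itself).
H's parents: X, Z.
H's children: P.
Parents of each child, excluding H:
  P: S
MB(H) = {P, S, X, Z}, which has 4 nodes.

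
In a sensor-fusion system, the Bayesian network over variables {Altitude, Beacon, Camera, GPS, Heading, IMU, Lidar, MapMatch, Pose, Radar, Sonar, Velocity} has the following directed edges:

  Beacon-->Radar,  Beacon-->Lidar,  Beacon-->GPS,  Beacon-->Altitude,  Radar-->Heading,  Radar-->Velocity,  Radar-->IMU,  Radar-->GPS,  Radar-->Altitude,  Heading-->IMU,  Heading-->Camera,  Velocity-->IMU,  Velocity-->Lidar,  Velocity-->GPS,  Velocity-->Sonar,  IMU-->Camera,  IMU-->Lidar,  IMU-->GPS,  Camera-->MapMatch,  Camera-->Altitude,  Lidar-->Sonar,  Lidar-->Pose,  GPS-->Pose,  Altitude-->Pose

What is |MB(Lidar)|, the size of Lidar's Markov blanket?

7

Pa(Lidar) = {Beacon, IMU, Velocity}.
Lidar's children: Pose, Sonar.
Parents of each child, excluding Lidar:
  Sonar's other parent is Velocity.
  Pose also has parents Altitude, GPS.
MB(Lidar) = {Altitude, Beacon, GPS, IMU, Pose, Sonar, Velocity}, which has 7 nodes.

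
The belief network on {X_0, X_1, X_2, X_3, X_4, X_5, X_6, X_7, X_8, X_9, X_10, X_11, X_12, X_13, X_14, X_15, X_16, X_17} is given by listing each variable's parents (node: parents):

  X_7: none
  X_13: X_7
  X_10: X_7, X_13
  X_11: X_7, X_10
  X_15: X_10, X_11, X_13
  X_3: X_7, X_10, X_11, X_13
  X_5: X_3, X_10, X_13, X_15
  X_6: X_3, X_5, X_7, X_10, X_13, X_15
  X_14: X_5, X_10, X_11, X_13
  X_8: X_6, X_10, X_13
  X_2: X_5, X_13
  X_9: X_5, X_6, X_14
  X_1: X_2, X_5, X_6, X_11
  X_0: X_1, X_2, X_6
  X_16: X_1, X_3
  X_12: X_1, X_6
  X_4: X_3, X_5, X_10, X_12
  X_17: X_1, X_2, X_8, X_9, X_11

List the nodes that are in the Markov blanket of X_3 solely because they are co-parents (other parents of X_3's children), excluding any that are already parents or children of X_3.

Children of X_3: X_4, X_5, X_6, X_16.
  X_5's other parents are X_10, X_13, X_15.
  X_6's other parents are X_5, X_7, X_10, X_13, X_15.
  X_16's other parent is X_1.
  X_4 also has parents X_5, X_10, X_12.
Excluding nodes already adjacent to X_3 (X_4, X_5, X_6, X_7, X_10, X_11, X_13, X_16), the co-parent-only contribution is {X_1, X_12, X_15}.

{X_1, X_12, X_15}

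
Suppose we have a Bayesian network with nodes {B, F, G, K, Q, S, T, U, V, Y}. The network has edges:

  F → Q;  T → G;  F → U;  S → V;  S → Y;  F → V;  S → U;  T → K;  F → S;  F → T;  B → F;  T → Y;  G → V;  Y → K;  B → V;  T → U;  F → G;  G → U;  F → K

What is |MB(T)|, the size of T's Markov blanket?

6

T has children G, K, U, Y.
T's parents: F.
Parents of each child, excluding T:
  parents(Y) \ {T} = {S}.
  G's other parent is F.
  parents(K) \ {T} = {F, Y}.
  U's other parents are F, G, S.
MB(T) = {F, G, K, S, U, Y}, which has 6 nodes.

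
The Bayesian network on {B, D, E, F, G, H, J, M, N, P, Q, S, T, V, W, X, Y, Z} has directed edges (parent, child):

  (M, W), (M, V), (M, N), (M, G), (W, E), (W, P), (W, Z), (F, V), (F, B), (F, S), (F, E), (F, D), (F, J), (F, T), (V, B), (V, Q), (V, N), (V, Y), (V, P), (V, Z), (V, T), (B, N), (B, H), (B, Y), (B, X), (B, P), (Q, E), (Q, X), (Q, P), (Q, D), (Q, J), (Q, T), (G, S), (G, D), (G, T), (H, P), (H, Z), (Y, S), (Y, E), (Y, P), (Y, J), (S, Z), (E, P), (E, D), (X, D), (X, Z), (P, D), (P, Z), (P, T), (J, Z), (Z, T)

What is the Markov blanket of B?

Children of B: H, N, P, X, Y.
B's parents: F, V.
Co-parents of B (other parents of its children):
  N: M, V
  H: —
  Y: V
  X: Q
  P: E, H, Q, V, W, Y
Union: {F, V} ∪ {H, N, P, X, Y} ∪ {E, H, M, Q, V, W, Y} = {E, F, H, M, N, P, Q, V, W, X, Y}.

{E, F, H, M, N, P, Q, V, W, X, Y}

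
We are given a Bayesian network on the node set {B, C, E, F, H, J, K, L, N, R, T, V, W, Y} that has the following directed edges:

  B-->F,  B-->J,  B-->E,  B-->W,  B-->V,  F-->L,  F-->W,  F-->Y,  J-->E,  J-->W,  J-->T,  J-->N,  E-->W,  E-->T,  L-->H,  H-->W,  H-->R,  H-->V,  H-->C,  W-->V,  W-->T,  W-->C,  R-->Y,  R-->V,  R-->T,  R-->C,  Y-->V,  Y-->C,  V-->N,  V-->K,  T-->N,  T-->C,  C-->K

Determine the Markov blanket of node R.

{B, C, E, F, H, J, T, V, W, Y}

The Markov blanket of a node is its parents, its children, and the other parents of its children.
Ch(R) = {C, T, V, Y}.
R has parent H.
Other parents of R's children:
  parents(Y) \ {R} = {F}.
  V's other parents are B, H, W, Y.
  T's other parents are E, J, W.
  C also has parents H, T, W, Y.
So the Markov blanket of R is {B, C, E, F, H, J, T, V, W, Y}.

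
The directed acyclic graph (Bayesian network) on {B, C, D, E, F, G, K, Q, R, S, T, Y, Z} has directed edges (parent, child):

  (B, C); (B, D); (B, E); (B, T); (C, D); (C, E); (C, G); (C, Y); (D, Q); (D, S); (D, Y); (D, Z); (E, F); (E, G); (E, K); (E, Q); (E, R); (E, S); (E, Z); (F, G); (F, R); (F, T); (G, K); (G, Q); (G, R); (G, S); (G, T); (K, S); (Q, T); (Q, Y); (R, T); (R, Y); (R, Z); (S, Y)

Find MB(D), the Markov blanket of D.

{B, C, E, G, K, Q, R, S, Y, Z}

The Markov blanket of a node is its parents, its children, and the other parents of its children.
Pa(D) = {B, C}.
D has children Q, S, Y, Z.
Other parents of D's children:
  Q also has parents E, G.
  S's other parents are E, G, K.
  Y also has parents C, Q, R, S.
  Z's other parents are E, R.
So the Markov blanket of D is {B, C, E, G, K, Q, R, S, Y, Z}.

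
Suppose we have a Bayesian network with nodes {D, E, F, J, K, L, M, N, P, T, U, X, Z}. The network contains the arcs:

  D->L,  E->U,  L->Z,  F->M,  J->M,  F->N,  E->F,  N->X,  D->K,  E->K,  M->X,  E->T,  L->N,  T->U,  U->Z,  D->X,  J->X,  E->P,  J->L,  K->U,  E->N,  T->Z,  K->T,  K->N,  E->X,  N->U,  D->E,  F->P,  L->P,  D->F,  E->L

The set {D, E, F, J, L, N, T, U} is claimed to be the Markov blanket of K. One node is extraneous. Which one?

J

The Markov blanket of a node is its parents, its children, and the other parents of its children.
Children of K: N, T, U.
K has parents D, E.
Other parents of K's children:
  parents(N) \ {K} = {E, F, L}.
  T's other parent is E.
  U also has parents E, N, T.
MB(K) = {D, E, F, L, N, T, U}.
J is neither a parent, child, nor co-parent of K, so it does not belong.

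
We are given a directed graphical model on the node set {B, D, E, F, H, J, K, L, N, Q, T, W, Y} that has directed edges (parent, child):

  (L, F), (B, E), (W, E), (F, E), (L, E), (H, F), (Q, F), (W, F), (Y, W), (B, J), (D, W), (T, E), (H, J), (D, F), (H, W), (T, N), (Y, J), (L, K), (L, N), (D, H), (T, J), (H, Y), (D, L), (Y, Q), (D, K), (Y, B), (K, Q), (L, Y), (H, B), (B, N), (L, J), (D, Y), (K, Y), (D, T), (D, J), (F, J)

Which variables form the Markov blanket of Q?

Q's children: F.
Pa(Q) = {K, Y}.
Parents of each child, excluding Q:
  F also has parents D, H, L, W.
MB(Q) = {D, F, H, K, L, W, Y}.

{D, F, H, K, L, W, Y}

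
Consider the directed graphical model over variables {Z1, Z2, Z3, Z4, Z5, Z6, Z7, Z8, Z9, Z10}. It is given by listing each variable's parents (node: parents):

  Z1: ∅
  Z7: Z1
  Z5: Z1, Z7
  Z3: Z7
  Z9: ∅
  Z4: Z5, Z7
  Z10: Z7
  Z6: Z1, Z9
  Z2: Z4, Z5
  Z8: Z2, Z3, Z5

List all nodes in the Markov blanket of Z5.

{Z1, Z2, Z3, Z4, Z7, Z8}

Recall MB(v) = parents ∪ children ∪ spouses, where spouses are the other parents of v's children.
Children of Z5: Z2, Z4, Z8.
Parents of Z5: Z1, Z7.
Other parents of Z5's children:
  Z4: Z7
  Z2: Z4
  Z8: Z2, Z3
So the Markov blanket of Z5 is {Z1, Z2, Z3, Z4, Z7, Z8}.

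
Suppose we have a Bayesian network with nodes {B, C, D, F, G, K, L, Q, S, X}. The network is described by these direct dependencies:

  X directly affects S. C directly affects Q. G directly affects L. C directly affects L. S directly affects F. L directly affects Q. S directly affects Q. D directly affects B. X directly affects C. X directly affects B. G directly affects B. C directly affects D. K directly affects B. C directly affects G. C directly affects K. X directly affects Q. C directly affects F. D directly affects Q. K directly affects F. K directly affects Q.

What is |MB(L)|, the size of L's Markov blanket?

7

L's parents: C, G.
L's children: Q.
Parents of each child, excluding L:
  Q also has parents C, D, K, S, X.
MB(L) = {C, D, G, K, Q, S, X}, which has 7 nodes.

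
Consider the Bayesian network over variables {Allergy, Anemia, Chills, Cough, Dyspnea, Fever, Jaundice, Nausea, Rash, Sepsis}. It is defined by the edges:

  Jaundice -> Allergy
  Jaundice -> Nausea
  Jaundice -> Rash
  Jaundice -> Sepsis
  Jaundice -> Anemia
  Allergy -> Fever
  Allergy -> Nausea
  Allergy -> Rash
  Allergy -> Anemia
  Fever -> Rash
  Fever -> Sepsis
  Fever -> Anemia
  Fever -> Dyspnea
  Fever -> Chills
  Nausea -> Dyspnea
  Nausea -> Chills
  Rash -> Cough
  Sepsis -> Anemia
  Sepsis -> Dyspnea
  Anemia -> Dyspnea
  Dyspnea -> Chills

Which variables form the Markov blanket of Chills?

By definition, MB(Chills) is built from Chills's parents, Chills's children, and the co-parents of Chills.
Chills has no children.
Chills has parents Dyspnea, Fever, Nausea.
Chills has no children, so there are no co-parents.
Taking the union gives {Dyspnea, Fever, Nausea}.

{Dyspnea, Fever, Nausea}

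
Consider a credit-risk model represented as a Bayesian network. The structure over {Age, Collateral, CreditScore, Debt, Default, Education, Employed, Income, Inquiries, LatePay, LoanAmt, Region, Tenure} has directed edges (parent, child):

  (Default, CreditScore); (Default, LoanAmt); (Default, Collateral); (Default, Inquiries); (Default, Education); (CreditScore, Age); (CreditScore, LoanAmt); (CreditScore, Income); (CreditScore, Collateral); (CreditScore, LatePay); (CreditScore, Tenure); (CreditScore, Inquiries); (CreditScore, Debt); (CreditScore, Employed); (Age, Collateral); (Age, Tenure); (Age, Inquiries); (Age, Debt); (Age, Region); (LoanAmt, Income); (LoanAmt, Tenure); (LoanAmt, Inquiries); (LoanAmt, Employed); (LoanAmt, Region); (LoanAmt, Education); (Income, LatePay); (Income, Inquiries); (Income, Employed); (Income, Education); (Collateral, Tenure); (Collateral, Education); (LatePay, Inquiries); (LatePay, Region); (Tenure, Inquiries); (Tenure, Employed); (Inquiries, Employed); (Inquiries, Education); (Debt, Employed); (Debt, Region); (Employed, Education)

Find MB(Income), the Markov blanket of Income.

{Age, Collateral, CreditScore, Debt, Default, Education, Employed, Inquiries, LatePay, LoanAmt, Tenure}

Recall MB(v) = parents ∪ children ∪ spouses, where spouses are the other parents of v's children.
Parents of Income: CreditScore, LoanAmt.
Children of Income: Education, Employed, Inquiries, LatePay.
For each child, the remaining parents (spouses of Income):
  LatePay also has parent CreditScore.
  parents(Inquiries) \ {Income} = {Age, CreditScore, Default, LatePay, LoanAmt, Tenure}.
  parents(Employed) \ {Income} = {CreditScore, Debt, Inquiries, LoanAmt, Tenure}.
  parents(Education) \ {Income} = {Collateral, Default, Employed, Inquiries, LoanAmt}.
Union: {CreditScore, LoanAmt} ∪ {Education, Employed, Inquiries, LatePay} ∪ {Age, Collateral, CreditScore, Debt, Default, Employed, Inquiries, LatePay, LoanAmt, Tenure} = {Age, Collateral, CreditScore, Debt, Default, Education, Employed, Inquiries, LatePay, LoanAmt, Tenure}.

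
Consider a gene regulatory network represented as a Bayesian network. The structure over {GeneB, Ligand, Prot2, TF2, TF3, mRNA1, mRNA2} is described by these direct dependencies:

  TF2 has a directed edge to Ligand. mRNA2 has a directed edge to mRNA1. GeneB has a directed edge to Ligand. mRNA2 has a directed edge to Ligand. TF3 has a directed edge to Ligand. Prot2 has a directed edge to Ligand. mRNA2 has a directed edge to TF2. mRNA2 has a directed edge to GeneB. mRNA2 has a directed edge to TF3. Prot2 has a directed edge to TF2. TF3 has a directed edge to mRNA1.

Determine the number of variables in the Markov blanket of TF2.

5

TF2 has parents Prot2, mRNA2.
Ch(TF2) = {Ligand}.
For each child, the remaining parents (spouses of TF2):
  Ligand: GeneB, Prot2, TF3, mRNA2
MB(TF2) = {GeneB, Ligand, Prot2, TF3, mRNA2}, which has 5 nodes.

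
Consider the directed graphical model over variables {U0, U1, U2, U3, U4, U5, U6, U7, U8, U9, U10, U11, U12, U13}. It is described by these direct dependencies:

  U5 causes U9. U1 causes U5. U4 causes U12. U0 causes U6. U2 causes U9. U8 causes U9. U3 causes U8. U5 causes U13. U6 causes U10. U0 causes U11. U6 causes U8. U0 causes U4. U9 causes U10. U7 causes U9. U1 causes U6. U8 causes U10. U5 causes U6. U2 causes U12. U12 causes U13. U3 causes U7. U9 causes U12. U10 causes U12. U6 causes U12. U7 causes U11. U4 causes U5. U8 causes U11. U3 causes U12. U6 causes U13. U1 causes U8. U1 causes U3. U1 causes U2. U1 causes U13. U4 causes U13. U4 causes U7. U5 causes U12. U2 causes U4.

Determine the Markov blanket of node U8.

The Markov blanket of a node is its parents, its children, and the other parents of its children.
U8's parents: U1, U3, U6.
U8's children: U9, U10, U11.
Co-parents of U8 (other parents of its children):
  U9 also has parents U2, U5, U7.
  U10's other parents are U6, U9.
  parents(U11) \ {U8} = {U0, U7}.
Union: {U1, U3, U6} ∪ {U9, U10, U11} ∪ {U0, U2, U5, U6, U7, U9} = {U0, U1, U2, U3, U5, U6, U7, U9, U10, U11}.

{U0, U1, U2, U3, U5, U6, U7, U9, U10, U11}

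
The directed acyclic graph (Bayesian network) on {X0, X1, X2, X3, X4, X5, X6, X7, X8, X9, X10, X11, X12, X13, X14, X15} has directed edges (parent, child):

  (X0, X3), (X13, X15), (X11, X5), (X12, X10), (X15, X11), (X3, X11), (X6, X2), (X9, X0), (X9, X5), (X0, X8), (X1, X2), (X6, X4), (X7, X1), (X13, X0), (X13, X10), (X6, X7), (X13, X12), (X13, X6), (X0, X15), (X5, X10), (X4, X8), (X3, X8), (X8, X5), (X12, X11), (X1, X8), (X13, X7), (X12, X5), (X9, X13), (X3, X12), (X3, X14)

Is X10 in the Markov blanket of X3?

No

By definition, MB(X3) is built from X3's parents, X3's children, and the co-parents of X3.
Children of X3: X8, X11, X12, X14.
Parents of X3: X0.
Co-parents of X3 (other parents of its children):
  X12's other parent is X13.
  X14 has no other parent.
  parents(X8) \ {X3} = {X0, X1, X4}.
  X11's other parents are X12, X15.
MB(X3) = {X0, X1, X4, X8, X11, X12, X13, X14, X15}; X10 is not in this set.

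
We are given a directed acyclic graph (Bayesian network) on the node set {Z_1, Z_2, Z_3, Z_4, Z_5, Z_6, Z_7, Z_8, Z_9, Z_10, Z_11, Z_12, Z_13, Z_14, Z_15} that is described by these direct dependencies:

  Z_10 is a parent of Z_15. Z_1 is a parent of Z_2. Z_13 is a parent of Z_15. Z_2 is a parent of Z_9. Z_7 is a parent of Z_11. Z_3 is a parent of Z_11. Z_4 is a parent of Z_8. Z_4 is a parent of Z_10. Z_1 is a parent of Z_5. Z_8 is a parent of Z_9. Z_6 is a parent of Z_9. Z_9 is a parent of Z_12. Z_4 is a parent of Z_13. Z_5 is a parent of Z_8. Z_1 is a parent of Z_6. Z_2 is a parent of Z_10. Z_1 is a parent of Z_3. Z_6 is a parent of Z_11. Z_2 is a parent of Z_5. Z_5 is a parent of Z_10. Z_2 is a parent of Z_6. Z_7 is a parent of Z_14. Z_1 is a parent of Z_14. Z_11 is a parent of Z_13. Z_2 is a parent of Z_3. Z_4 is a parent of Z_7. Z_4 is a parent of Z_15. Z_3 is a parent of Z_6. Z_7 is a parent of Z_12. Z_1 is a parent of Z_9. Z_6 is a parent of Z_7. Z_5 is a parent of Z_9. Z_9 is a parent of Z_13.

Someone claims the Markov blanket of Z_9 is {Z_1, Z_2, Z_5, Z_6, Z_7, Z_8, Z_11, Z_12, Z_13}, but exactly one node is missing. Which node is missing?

By definition, MB(Z_9) is built from Z_9's parents, Z_9's children, and the co-parents of Z_9.
Z_9 has parents Z_1, Z_2, Z_5, Z_6, Z_8.
Z_9 has children Z_12, Z_13.
Co-parents of Z_9 (other parents of its children):
  Z_12's other parent is Z_7.
  Z_13's other parents are Z_4, Z_11.
MB(Z_9) = {Z_1, Z_2, Z_4, Z_5, Z_6, Z_7, Z_8, Z_11, Z_12, Z_13}.
Comparing with the claimed set, Z_4 is missing.

Z_4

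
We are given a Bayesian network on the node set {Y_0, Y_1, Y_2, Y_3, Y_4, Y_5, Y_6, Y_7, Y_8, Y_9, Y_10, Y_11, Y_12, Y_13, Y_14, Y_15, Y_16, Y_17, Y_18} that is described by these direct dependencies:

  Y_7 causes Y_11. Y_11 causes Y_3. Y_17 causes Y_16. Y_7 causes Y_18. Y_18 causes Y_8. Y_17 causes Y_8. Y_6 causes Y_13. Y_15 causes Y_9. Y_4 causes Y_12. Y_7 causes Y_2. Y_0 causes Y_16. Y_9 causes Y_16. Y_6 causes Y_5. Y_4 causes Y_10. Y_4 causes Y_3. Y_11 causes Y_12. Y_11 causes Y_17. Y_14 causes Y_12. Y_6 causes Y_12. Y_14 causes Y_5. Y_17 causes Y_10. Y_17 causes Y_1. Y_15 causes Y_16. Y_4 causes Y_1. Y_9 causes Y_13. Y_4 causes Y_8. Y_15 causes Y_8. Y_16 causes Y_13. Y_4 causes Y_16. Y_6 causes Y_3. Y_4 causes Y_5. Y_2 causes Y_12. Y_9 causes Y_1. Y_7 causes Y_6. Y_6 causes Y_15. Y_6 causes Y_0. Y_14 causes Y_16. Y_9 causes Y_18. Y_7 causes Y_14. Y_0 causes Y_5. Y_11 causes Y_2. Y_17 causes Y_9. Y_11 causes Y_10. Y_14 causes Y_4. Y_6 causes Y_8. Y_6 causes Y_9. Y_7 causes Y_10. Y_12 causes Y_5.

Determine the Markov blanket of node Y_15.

{Y_0, Y_4, Y_6, Y_8, Y_9, Y_14, Y_16, Y_17, Y_18}

Ch(Y_15) = {Y_8, Y_9, Y_16}.
Pa(Y_15) = {Y_6}.
Co-parents of Y_15 (other parents of its children):
  parents(Y_9) \ {Y_15} = {Y_6, Y_17}.
  Y_16 also has parents Y_0, Y_4, Y_9, Y_14, Y_17.
  Y_8 also has parents Y_4, Y_6, Y_17, Y_18.
So the Markov blanket of Y_15 is {Y_0, Y_4, Y_6, Y_8, Y_9, Y_14, Y_16, Y_17, Y_18}.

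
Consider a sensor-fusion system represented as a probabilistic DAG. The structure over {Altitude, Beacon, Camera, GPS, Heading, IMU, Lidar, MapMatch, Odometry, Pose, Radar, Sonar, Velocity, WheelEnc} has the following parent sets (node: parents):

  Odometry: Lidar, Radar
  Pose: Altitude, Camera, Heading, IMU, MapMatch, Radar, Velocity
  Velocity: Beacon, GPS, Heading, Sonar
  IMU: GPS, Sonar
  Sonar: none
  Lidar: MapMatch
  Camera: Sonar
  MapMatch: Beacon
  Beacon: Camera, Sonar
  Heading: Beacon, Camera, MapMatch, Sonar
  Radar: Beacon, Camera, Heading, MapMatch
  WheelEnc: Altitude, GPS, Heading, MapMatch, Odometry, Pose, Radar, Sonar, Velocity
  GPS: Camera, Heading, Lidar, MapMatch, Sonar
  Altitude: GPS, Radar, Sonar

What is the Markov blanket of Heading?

Heading has children GPS, Pose, Radar, Velocity, WheelEnc.
Parents of Heading: Beacon, Camera, MapMatch, Sonar.
For each child, the remaining parents (spouses of Heading):
  Radar also has parents Beacon, Camera, MapMatch.
  GPS also has parents Camera, Lidar, MapMatch, Sonar.
  Velocity's other parents are Beacon, GPS, Sonar.
  Pose also has parents Altitude, Camera, IMU, MapMatch, Radar, Velocity.
  WheelEnc also has parents Altitude, GPS, MapMatch, Odometry, Pose, Radar, Sonar, Velocity.
So the Markov blanket of Heading is {Altitude, Beacon, Camera, GPS, IMU, Lidar, MapMatch, Odometry, Pose, Radar, Sonar, Velocity, WheelEnc}.

{Altitude, Beacon, Camera, GPS, IMU, Lidar, MapMatch, Odometry, Pose, Radar, Sonar, Velocity, WheelEnc}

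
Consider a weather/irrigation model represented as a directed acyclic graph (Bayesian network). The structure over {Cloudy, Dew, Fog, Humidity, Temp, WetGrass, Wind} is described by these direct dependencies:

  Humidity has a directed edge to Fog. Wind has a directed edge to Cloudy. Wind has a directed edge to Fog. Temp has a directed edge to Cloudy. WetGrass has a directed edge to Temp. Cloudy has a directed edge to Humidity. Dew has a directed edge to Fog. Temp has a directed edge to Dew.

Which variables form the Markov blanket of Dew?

Dew has child Fog.
Dew has parent Temp.
Parents of each child, excluding Dew:
  Fog: Humidity, Wind
Union: {Temp} ∪ {Fog} ∪ {Humidity, Wind} = {Fog, Humidity, Temp, Wind}.

{Fog, Humidity, Temp, Wind}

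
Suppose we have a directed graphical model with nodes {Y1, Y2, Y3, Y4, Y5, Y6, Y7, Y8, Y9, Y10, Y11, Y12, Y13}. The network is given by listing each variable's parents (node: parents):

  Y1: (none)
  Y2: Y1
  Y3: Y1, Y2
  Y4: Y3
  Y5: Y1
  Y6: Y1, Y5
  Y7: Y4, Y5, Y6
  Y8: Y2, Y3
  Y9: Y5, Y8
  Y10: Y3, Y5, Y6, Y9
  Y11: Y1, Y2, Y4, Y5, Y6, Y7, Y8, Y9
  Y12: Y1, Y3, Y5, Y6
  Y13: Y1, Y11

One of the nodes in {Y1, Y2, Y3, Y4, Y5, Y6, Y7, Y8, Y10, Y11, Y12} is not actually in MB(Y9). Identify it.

Parents of Y9: Y5, Y8.
Y9 has children Y10, Y11.
Co-parents of Y9 (other parents of its children):
  parents(Y10) \ {Y9} = {Y3, Y5, Y6}.
  Y11's other parents are Y1, Y2, Y4, Y5, Y6, Y7, Y8.
MB(Y9) = {Y1, Y2, Y3, Y4, Y5, Y6, Y7, Y8, Y10, Y11}.
Y12 is neither a parent, child, nor co-parent of Y9, so it does not belong.

Y12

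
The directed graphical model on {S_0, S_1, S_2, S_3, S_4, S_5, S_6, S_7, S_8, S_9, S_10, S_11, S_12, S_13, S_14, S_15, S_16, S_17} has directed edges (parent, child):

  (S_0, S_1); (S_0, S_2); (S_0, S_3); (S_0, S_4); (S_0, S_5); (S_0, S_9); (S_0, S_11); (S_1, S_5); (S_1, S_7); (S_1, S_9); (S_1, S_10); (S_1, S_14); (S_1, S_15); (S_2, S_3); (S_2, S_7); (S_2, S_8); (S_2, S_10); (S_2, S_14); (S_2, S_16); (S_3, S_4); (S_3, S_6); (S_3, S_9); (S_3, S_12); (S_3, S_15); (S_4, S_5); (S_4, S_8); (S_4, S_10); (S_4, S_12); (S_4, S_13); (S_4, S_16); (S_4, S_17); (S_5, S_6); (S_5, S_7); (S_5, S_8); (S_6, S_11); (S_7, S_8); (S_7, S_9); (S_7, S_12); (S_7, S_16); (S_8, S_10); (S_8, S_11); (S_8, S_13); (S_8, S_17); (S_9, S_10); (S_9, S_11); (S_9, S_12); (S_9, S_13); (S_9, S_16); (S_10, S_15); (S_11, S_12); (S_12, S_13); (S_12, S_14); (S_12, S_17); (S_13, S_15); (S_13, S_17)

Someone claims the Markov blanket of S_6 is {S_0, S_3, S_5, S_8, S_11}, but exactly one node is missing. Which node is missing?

S_9

Recall MB(v) = parents ∪ children ∪ spouses, where spouses are the other parents of v's children.
S_6's parents: S_3, S_5.
S_6 has child S_11.
Parents of each child, excluding S_6:
  parents(S_11) \ {S_6} = {S_0, S_8, S_9}.
MB(S_6) = {S_0, S_3, S_5, S_8, S_9, S_11}.
Comparing with the claimed set, S_9 is missing.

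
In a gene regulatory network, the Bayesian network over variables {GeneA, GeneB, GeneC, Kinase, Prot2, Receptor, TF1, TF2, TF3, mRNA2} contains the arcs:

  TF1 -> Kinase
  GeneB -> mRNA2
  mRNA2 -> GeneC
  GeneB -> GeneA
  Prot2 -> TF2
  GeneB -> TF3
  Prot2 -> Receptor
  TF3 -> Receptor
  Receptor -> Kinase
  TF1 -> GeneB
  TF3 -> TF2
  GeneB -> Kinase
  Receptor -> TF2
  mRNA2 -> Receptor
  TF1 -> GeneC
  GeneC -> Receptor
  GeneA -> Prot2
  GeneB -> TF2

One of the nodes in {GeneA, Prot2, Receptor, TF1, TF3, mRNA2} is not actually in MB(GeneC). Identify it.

Parents of GeneC: TF1, mRNA2.
GeneC's children: Receptor.
Co-parents of GeneC (other parents of its children):
  Receptor: Prot2, TF3, mRNA2
MB(GeneC) = {Prot2, Receptor, TF1, TF3, mRNA2}.
GeneA is neither a parent, child, nor co-parent of GeneC, so it does not belong.

GeneA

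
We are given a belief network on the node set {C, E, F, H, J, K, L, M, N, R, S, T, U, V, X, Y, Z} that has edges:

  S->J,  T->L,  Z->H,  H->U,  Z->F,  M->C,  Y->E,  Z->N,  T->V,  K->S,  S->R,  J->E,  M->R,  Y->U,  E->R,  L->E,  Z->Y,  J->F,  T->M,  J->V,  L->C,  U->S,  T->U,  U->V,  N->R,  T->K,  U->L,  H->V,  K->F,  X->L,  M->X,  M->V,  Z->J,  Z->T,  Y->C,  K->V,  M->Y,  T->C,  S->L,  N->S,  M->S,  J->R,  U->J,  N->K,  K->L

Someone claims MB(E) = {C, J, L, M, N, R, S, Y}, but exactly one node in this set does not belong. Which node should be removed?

Recall MB(v) = parents ∪ children ∪ spouses, where spouses are the other parents of v's children.
Parents of E: J, L, Y.
E's children: R.
Co-parents of E (other parents of its children):
  R: J, M, N, S
MB(E) = {J, L, M, N, R, S, Y}.
C is neither a parent, child, nor co-parent of E, so it does not belong.

C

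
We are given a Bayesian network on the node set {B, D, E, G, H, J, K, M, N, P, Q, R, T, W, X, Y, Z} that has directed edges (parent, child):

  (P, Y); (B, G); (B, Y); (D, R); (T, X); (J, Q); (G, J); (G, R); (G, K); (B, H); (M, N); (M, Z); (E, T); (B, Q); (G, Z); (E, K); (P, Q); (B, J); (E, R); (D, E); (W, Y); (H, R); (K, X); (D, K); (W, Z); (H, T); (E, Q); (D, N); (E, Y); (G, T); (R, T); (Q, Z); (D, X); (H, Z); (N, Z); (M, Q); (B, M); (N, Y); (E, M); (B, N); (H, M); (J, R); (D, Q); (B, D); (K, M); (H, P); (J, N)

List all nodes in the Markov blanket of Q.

{B, D, E, G, H, J, M, N, P, W, Z}

Q has child Z.
Q has parents B, D, E, J, M, P.
Other parents of Q's children:
  Z also has parents G, H, M, N, W.
Taking the union gives {B, D, E, G, H, J, M, N, P, W, Z}.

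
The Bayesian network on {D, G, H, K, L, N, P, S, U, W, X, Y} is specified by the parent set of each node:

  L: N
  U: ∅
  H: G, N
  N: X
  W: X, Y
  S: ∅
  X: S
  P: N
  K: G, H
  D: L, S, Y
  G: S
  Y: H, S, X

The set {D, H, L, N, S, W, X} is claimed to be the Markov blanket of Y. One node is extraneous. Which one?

Recall MB(v) = parents ∪ children ∪ spouses, where spouses are the other parents of v's children.
Pa(Y) = {H, S, X}.
Y has children D, W.
Parents of each child, excluding Y:
  D: L, S
  W: X
MB(Y) = {D, H, L, S, W, X}.
N is neither a parent, child, nor co-parent of Y, so it does not belong.

N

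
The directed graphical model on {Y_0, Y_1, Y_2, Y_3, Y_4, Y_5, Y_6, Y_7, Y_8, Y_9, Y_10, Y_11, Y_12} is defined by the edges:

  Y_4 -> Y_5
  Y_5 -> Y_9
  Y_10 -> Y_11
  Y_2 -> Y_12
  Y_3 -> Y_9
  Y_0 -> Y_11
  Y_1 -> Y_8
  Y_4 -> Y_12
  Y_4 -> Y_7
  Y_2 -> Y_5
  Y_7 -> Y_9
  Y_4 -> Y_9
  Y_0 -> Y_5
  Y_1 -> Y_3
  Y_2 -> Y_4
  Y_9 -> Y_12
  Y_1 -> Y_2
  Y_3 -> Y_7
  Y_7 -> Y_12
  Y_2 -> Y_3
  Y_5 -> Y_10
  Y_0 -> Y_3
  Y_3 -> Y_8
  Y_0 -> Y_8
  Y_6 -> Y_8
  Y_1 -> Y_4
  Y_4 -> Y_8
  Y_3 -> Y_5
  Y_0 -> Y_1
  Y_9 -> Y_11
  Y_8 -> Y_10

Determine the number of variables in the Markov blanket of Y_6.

5

Recall MB(v) = parents ∪ children ∪ spouses, where spouses are the other parents of v's children.
Pa(Y_6) = {}.
Ch(Y_6) = {Y_8}.
Parents of each child, excluding Y_6:
  parents(Y_8) \ {Y_6} = {Y_0, Y_1, Y_3, Y_4}.
MB(Y_6) = {Y_0, Y_1, Y_3, Y_4, Y_8}, which has 5 nodes.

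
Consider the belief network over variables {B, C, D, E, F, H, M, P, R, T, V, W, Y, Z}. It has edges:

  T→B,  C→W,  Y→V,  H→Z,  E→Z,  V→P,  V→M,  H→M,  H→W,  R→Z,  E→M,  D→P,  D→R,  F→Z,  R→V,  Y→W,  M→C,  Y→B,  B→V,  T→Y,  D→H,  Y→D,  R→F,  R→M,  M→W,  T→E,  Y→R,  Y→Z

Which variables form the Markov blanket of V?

{B, D, E, H, M, P, R, Y}

Recall MB(v) = parents ∪ children ∪ spouses, where spouses are the other parents of v's children.
Pa(V) = {B, R, Y}.
V's children: M, P.
Parents of each child, excluding V:
  parents(M) \ {V} = {E, H, R}.
  P's other parent is D.
So the Markov blanket of V is {B, D, E, H, M, P, R, Y}.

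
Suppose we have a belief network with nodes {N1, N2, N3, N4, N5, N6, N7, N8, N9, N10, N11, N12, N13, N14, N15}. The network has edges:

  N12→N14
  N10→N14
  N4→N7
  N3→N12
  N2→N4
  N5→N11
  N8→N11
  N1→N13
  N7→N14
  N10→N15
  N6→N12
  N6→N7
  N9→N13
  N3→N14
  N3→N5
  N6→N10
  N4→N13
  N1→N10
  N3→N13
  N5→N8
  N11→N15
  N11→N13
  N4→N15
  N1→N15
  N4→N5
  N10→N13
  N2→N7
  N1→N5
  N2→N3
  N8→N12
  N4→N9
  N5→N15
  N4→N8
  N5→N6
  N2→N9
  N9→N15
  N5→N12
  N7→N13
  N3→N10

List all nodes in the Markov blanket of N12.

By definition, MB(N12) is built from N12's parents, N12's children, and the co-parents of N12.
N12's parents: N3, N5, N6, N8.
N12 has child N14.
Parents of each child, excluding N12:
  N14 also has parents N3, N7, N10.
So the Markov blanket of N12 is {N3, N5, N6, N7, N8, N10, N14}.

{N3, N5, N6, N7, N8, N10, N14}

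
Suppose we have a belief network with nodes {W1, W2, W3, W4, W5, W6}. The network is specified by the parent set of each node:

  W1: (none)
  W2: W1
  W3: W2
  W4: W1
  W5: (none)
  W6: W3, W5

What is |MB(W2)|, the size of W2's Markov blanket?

A node's Markov blanket = Pa ∪ Ch ∪ (parents of Ch other than the node itself).
Ch(W2) = {W3}.
Pa(W2) = {W1}.
Co-parents of W2 (other parents of its children):
  W3 has no other parent.
MB(W2) = {W1, W3}, which has 2 nodes.

2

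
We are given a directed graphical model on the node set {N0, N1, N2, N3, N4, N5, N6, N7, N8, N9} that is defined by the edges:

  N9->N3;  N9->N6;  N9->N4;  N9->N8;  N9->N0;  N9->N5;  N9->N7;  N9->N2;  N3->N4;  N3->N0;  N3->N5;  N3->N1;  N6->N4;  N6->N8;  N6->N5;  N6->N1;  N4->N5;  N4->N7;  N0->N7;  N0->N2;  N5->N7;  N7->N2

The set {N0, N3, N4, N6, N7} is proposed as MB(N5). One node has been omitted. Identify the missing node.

A node's Markov blanket = Pa ∪ Ch ∪ (parents of Ch other than the node itself).
Pa(N5) = {N3, N4, N6, N9}.
N5 has child N7.
Co-parents of N5 (other parents of its children):
  N7: N0, N4, N9
MB(N5) = {N0, N3, N4, N6, N7, N9}.
Comparing with the claimed set, N9 is missing.

N9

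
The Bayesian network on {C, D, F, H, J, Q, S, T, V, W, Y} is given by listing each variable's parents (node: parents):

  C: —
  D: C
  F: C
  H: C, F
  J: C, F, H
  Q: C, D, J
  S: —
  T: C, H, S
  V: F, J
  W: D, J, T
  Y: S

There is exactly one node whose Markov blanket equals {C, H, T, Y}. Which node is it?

S

The target node must have every member of {C, H, T, Y} as a parent, child, or co-parent, and no others.
Parents of S: none; children: T, Y; co-parents: C, H.
These exactly cover the given set, so the node is S.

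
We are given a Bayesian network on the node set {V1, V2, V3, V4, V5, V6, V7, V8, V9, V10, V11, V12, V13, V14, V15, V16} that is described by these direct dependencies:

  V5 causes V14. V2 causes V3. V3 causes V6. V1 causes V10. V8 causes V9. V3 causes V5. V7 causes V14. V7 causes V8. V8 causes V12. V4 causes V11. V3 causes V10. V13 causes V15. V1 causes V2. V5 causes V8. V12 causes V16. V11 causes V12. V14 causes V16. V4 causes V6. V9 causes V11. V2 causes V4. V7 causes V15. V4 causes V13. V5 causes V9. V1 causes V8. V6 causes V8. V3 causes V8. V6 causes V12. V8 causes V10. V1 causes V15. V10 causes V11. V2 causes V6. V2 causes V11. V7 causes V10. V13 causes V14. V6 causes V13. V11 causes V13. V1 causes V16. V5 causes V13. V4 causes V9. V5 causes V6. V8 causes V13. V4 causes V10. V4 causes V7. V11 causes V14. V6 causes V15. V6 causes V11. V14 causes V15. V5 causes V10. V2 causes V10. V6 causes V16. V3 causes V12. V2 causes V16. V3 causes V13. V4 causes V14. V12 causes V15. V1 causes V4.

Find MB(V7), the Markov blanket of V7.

{V1, V2, V3, V4, V5, V6, V8, V10, V11, V12, V13, V14, V15}

Children of V7: V8, V10, V14, V15.
Pa(V7) = {V4}.
Parents of each child, excluding V7:
  V8's other parents are V1, V3, V5, V6.
  V10 also has parents V1, V2, V3, V4, V5, V8.
  V14 also has parents V4, V5, V11, V13.
  V15's other parents are V1, V6, V12, V13, V14.
So the Markov blanket of V7 is {V1, V2, V3, V4, V5, V6, V8, V10, V11, V12, V13, V14, V15}.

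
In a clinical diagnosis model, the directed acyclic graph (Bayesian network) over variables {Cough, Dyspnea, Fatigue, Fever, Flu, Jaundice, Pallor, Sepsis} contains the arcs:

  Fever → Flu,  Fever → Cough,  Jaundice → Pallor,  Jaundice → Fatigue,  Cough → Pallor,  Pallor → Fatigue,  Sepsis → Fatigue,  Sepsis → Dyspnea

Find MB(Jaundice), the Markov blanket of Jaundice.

Recall MB(v) = parents ∪ children ∪ spouses, where spouses are the other parents of v's children.
Pa(Jaundice) = {}.
Jaundice has children Fatigue, Pallor.
Parents of each child, excluding Jaundice:
  Pallor: Cough
  Fatigue: Pallor, Sepsis
MB(Jaundice) = {Cough, Fatigue, Pallor, Sepsis}.

{Cough, Fatigue, Pallor, Sepsis}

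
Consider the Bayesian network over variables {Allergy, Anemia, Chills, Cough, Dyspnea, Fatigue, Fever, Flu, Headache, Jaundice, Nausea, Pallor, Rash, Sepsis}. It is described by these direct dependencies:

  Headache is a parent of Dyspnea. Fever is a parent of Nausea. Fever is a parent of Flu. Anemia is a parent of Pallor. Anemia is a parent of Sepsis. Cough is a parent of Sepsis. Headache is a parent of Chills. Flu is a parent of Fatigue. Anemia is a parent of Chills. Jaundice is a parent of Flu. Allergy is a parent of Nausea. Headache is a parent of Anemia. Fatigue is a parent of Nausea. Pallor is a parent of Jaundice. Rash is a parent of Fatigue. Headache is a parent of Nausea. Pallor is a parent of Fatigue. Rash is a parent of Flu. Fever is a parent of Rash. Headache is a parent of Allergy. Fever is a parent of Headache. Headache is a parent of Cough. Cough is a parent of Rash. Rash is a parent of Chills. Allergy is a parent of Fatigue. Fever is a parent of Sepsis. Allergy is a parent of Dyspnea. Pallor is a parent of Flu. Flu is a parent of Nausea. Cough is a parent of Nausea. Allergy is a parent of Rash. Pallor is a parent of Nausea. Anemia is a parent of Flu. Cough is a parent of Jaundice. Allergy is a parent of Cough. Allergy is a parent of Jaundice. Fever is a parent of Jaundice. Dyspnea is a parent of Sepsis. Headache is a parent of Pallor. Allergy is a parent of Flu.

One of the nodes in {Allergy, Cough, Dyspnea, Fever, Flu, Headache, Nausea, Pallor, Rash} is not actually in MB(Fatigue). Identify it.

Dyspnea

Recall MB(v) = parents ∪ children ∪ spouses, where spouses are the other parents of v's children.
Fatigue's parents: Allergy, Flu, Pallor, Rash.
Fatigue has child Nausea.
Co-parents of Fatigue (other parents of its children):
  parents(Nausea) \ {Fatigue} = {Allergy, Cough, Fever, Flu, Headache, Pallor}.
MB(Fatigue) = {Allergy, Cough, Fever, Flu, Headache, Nausea, Pallor, Rash}.
Dyspnea is neither a parent, child, nor co-parent of Fatigue, so it does not belong.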